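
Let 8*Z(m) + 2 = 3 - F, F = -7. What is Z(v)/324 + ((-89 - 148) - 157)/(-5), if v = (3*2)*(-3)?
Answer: 127661/1620 ≈ 78.803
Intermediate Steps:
v = -18 (v = 6*(-3) = -18)
Z(m) = 1 (Z(m) = -¼ + (3 - 1*(-7))/8 = -¼ + (3 + 7)/8 = -¼ + (⅛)*10 = -¼ + 5/4 = 1)
Z(v)/324 + ((-89 - 148) - 157)/(-5) = 1/324 + ((-89 - 148) - 157)/(-5) = 1*(1/324) + (-237 - 157)*(-⅕) = 1/324 - 394*(-⅕) = 1/324 + 394/5 = 127661/1620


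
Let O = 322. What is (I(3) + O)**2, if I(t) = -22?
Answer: 90000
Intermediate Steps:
(I(3) + O)**2 = (-22 + 322)**2 = 300**2 = 90000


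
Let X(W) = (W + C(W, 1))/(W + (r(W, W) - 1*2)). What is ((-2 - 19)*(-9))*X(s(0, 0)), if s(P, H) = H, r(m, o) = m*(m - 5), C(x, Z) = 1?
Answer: -189/2 ≈ -94.500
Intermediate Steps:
r(m, o) = m*(-5 + m)
X(W) = (1 + W)/(-2 + W + W*(-5 + W)) (X(W) = (W + 1)/(W + (W*(-5 + W) - 1*2)) = (1 + W)/(W + (W*(-5 + W) - 2)) = (1 + W)/(W + (-2 + W*(-5 + W))) = (1 + W)/(-2 + W + W*(-5 + W)))
((-2 - 19)*(-9))*X(s(0, 0)) = ((-2 - 19)*(-9))*((1 + 0)/(-2 + 0 + 0*(-5 + 0))) = (-21*(-9))*(1/(-2 + 0 + 0*(-5))) = 189*(1/(-2 + 0 + 0)) = 189*(1/(-2)) = 189*(-½*1) = 189*(-½) = -189/2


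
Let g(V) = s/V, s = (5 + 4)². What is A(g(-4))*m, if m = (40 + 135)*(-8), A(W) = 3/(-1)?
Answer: 4200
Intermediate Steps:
s = 81 (s = 9² = 81)
g(V) = 81/V
A(W) = -3 (A(W) = 3*(-1) = -3)
m = -1400 (m = 175*(-8) = -1400)
A(g(-4))*m = -3*(-1400) = 4200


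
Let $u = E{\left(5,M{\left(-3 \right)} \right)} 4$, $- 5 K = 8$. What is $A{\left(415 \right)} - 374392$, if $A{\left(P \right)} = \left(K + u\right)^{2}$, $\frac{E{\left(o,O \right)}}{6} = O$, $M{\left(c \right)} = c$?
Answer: $- \frac{9224376}{25} \approx -3.6898 \cdot 10^{5}$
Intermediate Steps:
$K = - \frac{8}{5}$ ($K = \left(- \frac{1}{5}\right) 8 = - \frac{8}{5} \approx -1.6$)
$E{\left(o,O \right)} = 6 O$
$u = -72$ ($u = 6 \left(-3\right) 4 = \left(-18\right) 4 = -72$)
$A{\left(P \right)} = \frac{135424}{25}$ ($A{\left(P \right)} = \left(- \frac{8}{5} - 72\right)^{2} = \left(- \frac{368}{5}\right)^{2} = \frac{135424}{25}$)
$A{\left(415 \right)} - 374392 = \frac{135424}{25} - 374392 = - \frac{9224376}{25}$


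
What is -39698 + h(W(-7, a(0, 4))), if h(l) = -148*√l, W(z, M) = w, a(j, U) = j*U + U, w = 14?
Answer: -39698 - 148*√14 ≈ -40252.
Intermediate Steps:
a(j, U) = U + U*j (a(j, U) = U*j + U = U + U*j)
W(z, M) = 14
-39698 + h(W(-7, a(0, 4))) = -39698 - 148*√14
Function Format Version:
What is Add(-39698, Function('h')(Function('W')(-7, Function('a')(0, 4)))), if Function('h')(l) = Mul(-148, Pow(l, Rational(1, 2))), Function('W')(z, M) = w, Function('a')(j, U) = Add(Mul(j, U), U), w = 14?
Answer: Add(-39698, Mul(-148, Pow(14, Rational(1, 2)))) ≈ -40252.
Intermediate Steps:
Function('a')(j, U) = Add(U, Mul(U, j)) (Function('a')(j, U) = Add(Mul(U, j), U) = Add(U, Mul(U, j)))
Function('W')(z, M) = 14
Add(-39698, Function('h')(Function('W')(-7, Function('a')(0, 4)))) = Add(-39698, Mul(-148, Pow(14, Rational(1, 2))))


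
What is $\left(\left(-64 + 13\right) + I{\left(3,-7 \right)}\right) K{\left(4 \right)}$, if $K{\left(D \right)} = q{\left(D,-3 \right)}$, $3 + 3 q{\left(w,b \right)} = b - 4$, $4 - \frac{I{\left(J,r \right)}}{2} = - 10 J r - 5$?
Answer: $1510$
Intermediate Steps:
$I{\left(J,r \right)} = 18 + 20 J r$ ($I{\left(J,r \right)} = 8 - 2 \left(- 10 J r - 5\right) = 8 - 2 \left(-5 - 10 J r\right) = 8 + \left(10 + 20 J r\right) = 18 + 20 J r$)
$q{\left(w,b \right)} = - \frac{7}{3} + \frac{b}{3}$ ($q{\left(w,b \right)} = -1 + \frac{b - 4}{3} = -1 + \frac{-4 + b}{3} = -1 + \left(- \frac{4}{3} + \frac{b}{3}\right) = - \frac{7}{3} + \frac{b}{3}$)
$K{\left(D \right)} = - \frac{10}{3}$ ($K{\left(D \right)} = - \frac{7}{3} + \frac{1}{3} \left(-3\right) = - \frac{7}{3} - 1 = - \frac{10}{3}$)
$\left(\left(-64 + 13\right) + I{\left(3,-7 \right)}\right) K{\left(4 \right)} = \left(\left(-64 + 13\right) + \left(18 + 20 \cdot 3 \left(-7\right)\right)\right) \left(- \frac{10}{3}\right) = \left(-51 + \left(18 - 420\right)\right) \left(- \frac{10}{3}\right) = \left(-51 - 402\right) \left(- \frac{10}{3}\right) = \left(-453\right) \left(- \frac{10}{3}\right) = 1510$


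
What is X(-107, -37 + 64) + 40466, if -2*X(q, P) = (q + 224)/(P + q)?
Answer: 6474677/160 ≈ 40467.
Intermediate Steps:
X(q, P) = -(224 + q)/(2*(P + q)) (X(q, P) = -(q + 224)/(2*(P + q)) = -(224 + q)/(2*(P + q)))
X(-107, -37 + 64) + 40466 = (-112 - ½*(-107))/((-37 + 64) - 107) + 40466 = (-112 + 107/2)/(27 - 107) + 40466 = -117/2/(-80) + 40466 = -1/80*(-117/2) + 40466 = 117/160 + 40466 = 6474677/160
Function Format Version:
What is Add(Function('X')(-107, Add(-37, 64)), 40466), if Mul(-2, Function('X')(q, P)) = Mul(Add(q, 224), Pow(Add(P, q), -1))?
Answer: Rational(6474677, 160) ≈ 40467.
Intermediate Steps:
Function('X')(q, P) = Mul(Rational(-1, 2), Pow(Add(P, q), -1), Add(224, q)) (Function('X')(q, P) = Mul(Rational(-1, 2), Mul(Add(q, 224), Pow(Add(P, q), -1))) = Mul(Rational(-1, 2), Mul(Add(224, q), Pow(Add(P, q), -1))) = Mul(Rational(-1, 2), Mul(Pow(Add(P, q), -1), Add(224, q))) = Mul(Rational(-1, 2), Pow(Add(P, q), -1), Add(224, q)))
Add(Function('X')(-107, Add(-37, 64)), 40466) = Add(Mul(Pow(Add(Add(-37, 64), -107), -1), Add(-112, Mul(Rational(-1, 2), -107))), 40466) = Add(Mul(Pow(Add(27, -107), -1), Add(-112, Rational(107, 2))), 40466) = Add(Mul(Pow(-80, -1), Rational(-117, 2)), 40466) = Add(Mul(Rational(-1, 80), Rational(-117, 2)), 40466) = Add(Rational(117, 160), 40466) = Rational(6474677, 160)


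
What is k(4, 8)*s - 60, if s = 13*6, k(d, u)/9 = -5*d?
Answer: -14100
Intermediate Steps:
k(d, u) = -45*d (k(d, u) = 9*(-5*d) = -45*d)
s = 78
k(4, 8)*s - 60 = -45*4*78 - 60 = -180*78 - 60 = -14040 - 60 = -14100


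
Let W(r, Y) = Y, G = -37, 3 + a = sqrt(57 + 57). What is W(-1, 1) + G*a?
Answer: 112 - 37*sqrt(114) ≈ -283.05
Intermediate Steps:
a = -3 + sqrt(114) (a = -3 + sqrt(57 + 57) = -3 + sqrt(114) ≈ 7.6771)
W(-1, 1) + G*a = 1 - 37*(-3 + sqrt(114)) = 1 + (111 - 37*sqrt(114)) = 112 - 37*sqrt(114)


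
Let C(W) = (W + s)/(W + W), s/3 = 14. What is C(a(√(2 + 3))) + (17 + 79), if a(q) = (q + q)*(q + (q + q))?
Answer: 486/5 ≈ 97.200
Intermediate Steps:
s = 42 (s = 3*14 = 42)
a(q) = 6*q² (a(q) = (2*q)*(q + 2*q) = (2*q)*(3*q) = 6*q²)
C(W) = (42 + W)/(2*W) (C(W) = (W + 42)/(W + W) = (42 + W)/((2*W)) = (42 + W)*(1/(2*W)) = (42 + W)/(2*W))
C(a(√(2 + 3))) + (17 + 79) = (42 + 6*(√(2 + 3))²)/(2*((6*(√(2 + 3))²))) + (17 + 79) = (42 + 6*(√5)²)/(2*((6*(√5)²))) + 96 = (42 + 6*5)/(2*((6*5))) + 96 = (½)*(42 + 30)/30 + 96 = (½)*(1/30)*72 + 96 = 6/5 + 96 = 486/5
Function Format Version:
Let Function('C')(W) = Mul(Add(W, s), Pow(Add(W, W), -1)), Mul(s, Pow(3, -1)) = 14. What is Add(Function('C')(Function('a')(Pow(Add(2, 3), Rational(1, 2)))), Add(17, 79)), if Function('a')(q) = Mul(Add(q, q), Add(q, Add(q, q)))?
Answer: Rational(486, 5) ≈ 97.200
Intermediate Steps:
s = 42 (s = Mul(3, 14) = 42)
Function('a')(q) = Mul(6, Pow(q, 2)) (Function('a')(q) = Mul(Mul(2, q), Add(q, Mul(2, q))) = Mul(Mul(2, q), Mul(3, q)) = Mul(6, Pow(q, 2)))
Function('C')(W) = Mul(Rational(1, 2), Pow(W, -1), Add(42, W)) (Function('C')(W) = Mul(Add(W, 42), Pow(Add(W, W), -1)) = Mul(Add(42, W), Pow(Mul(2, W), -1)) = Mul(Add(42, W), Mul(Rational(1, 2), Pow(W, -1))) = Mul(Rational(1, 2), Pow(W, -1), Add(42, W)))
Add(Function('C')(Function('a')(Pow(Add(2, 3), Rational(1, 2)))), Add(17, 79)) = Add(Mul(Rational(1, 2), Pow(Mul(6, Pow(Pow(Add(2, 3), Rational(1, 2)), 2)), -1), Add(42, Mul(6, Pow(Pow(Add(2, 3), Rational(1, 2)), 2)))), Add(17, 79)) = Add(Mul(Rational(1, 2), Pow(Mul(6, Pow(Pow(5, Rational(1, 2)), 2)), -1), Add(42, Mul(6, Pow(Pow(5, Rational(1, 2)), 2)))), 96) = Add(Mul(Rational(1, 2), Pow(Mul(6, 5), -1), Add(42, Mul(6, 5))), 96) = Add(Mul(Rational(1, 2), Pow(30, -1), Add(42, 30)), 96) = Add(Mul(Rational(1, 2), Rational(1, 30), 72), 96) = Add(Rational(6, 5), 96) = Rational(486, 5)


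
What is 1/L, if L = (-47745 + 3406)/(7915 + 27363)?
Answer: -35278/44339 ≈ -0.79564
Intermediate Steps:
L = -44339/35278 ≈ -1.2568
1/L = 1/(-44339/35278) = -35278/44339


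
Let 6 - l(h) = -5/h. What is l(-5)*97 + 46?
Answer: 531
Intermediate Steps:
l(h) = 6 + 5/h (l(h) = 6 - (-5)/h = 6 + 5/h)
l(-5)*97 + 46 = (6 + 5/(-5))*97 + 46 = (6 + 5*(-⅕))*97 + 46 = (6 - 1)*97 + 46 = 5*97 + 46 = 485 + 46 = 531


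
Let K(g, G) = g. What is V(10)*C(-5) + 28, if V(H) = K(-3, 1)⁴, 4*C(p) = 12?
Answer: 271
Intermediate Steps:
C(p) = 3 (C(p) = (¼)*12 = 3)
V(H) = 81 (V(H) = (-3)⁴ = 81)
V(10)*C(-5) + 28 = 81*3 + 28 = 243 + 28 = 271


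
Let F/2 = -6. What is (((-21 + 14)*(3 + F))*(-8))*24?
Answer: -12096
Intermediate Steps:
F = -12 (F = 2*(-6) = -12)
(((-21 + 14)*(3 + F))*(-8))*24 = (((-21 + 14)*(3 - 12))*(-8))*24 = (-7*(-9)*(-8))*24 = (63*(-8))*24 = -504*24 = -12096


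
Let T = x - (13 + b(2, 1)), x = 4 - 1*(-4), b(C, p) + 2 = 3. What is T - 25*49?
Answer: -1231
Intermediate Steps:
b(C, p) = 1 (b(C, p) = -2 + 3 = 1)
x = 8 (x = 4 + 4 = 8)
T = -6 (T = 8 - (13 + 1) = 8 - 1*14 = 8 - 14 = -6)
T - 25*49 = -6 - 25*49 = -6 - 1225 = -1231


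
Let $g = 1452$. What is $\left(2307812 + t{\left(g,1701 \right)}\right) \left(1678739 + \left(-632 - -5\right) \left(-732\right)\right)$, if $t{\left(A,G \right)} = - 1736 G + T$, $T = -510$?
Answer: $-1380173738702$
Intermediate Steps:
$t{\left(A,G \right)} = -510 - 1736 G$ ($t{\left(A,G \right)} = - 1736 G - 510 = -510 - 1736 G$)
$\left(2307812 + t{\left(g,1701 \right)}\right) \left(1678739 + \left(-632 - -5\right) \left(-732\right)\right) = \left(2307812 - 2953446\right) \left(1678739 + \left(-632 - -5\right) \left(-732\right)\right) = \left(2307812 - 2953446\right) \left(1678739 + \left(-632 + \left(-271 + 276\right)\right) \left(-732\right)\right) = \left(2307812 - 2953446\right) \left(1678739 + \left(-632 + 5\right) \left(-732\right)\right) = - 645634 \left(1678739 - -458964\right) = - 645634 \left(1678739 + 458964\right) = \left(-645634\right) 2137703 = -1380173738702$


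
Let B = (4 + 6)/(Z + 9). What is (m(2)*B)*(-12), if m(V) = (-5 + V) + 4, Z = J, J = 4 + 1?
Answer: -60/7 ≈ -8.5714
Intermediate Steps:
J = 5
Z = 5
m(V) = -1 + V
B = 5/7 (B = (4 + 6)/(5 + 9) = 10/14 = 10*(1/14) = 5/7 ≈ 0.71429)
(m(2)*B)*(-12) = ((-1 + 2)*(5/7))*(-12) = (1*(5/7))*(-12) = (5/7)*(-12) = -60/7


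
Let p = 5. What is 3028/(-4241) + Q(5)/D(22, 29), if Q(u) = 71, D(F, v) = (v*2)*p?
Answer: -577009/1229890 ≈ -0.46915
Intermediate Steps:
D(F, v) = 10*v (D(F, v) = (v*2)*5 = (2*v)*5 = 10*v)
3028/(-4241) + Q(5)/D(22, 29) = 3028/(-4241) + 71/((10*29)) = 3028*(-1/4241) + 71/290 = -3028/4241 + 71*(1/290) = -3028/4241 + 71/290 = -577009/1229890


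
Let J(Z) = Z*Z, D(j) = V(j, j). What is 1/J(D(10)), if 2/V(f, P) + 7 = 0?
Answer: 49/4 ≈ 12.250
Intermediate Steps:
V(f, P) = -2/7 (V(f, P) = 2/(-7 + 0) = 2/(-7) = 2*(-⅐) = -2/7)
D(j) = -2/7
J(Z) = Z²
1/J(D(10)) = 1/((-2/7)²) = 1/(4/49) = 49/4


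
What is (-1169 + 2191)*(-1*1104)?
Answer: -1128288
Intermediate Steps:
(-1169 + 2191)*(-1*1104) = 1022*(-1104) = -1128288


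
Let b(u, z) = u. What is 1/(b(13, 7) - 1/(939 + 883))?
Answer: 1822/23685 ≈ 0.076926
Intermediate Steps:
1/(b(13, 7) - 1/(939 + 883)) = 1/(13 - 1/(939 + 883)) = 1/(13 - 1/1822) = 1/(23685/1822) = 1822/23685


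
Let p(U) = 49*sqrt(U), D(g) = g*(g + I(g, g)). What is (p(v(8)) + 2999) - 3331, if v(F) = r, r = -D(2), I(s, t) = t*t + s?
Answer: -332 + 196*I ≈ -332.0 + 196.0*I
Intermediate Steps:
I(s, t) = s + t**2 (I(s, t) = t**2 + s = s + t**2)
D(g) = g*(g**2 + 2*g) (D(g) = g*(g + (g + g**2)) = g*(g**2 + 2*g))
r = -16 (r = -2**2*(2 + 2) = -4*4 = -1*16 = -16)
v(F) = -16
(p(v(8)) + 2999) - 3331 = (49*sqrt(-16) + 2999) - 3331 = (49*(4*I) + 2999) - 3331 = (196*I + 2999) - 3331 = (2999 + 196*I) - 3331 = -332 + 196*I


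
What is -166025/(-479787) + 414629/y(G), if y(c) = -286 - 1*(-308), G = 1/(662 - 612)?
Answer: 18085205143/959574 ≈ 18847.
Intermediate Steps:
G = 1/50 ≈ 0.020000
y(c) = 22 (y(c) = -286 + 308 = 22)
-166025/(-479787) + 414629/y(G) = -166025/(-479787) + 414629/22 = -166025*(-1/479787) + 414629*(1/22) = 166025/479787 + 414629/22 = 18085205143/959574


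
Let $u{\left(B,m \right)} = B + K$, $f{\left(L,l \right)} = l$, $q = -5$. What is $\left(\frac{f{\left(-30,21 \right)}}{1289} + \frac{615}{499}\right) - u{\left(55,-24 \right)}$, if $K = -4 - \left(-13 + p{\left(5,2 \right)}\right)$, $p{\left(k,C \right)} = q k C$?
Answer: $- \frac{72522840}{643211} \approx -112.75$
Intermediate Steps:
$p{\left(k,C \right)} = - 5 C k$ ($p{\left(k,C \right)} = - 5 k C = - 5 C k$)
$K = 59$ ($K = -4 - \left(-13 - 10 \cdot 5\right) = -4 + \left(13 - -50\right) = -4 + \left(13 + 50\right) = -4 + 63 = 59$)
$u{\left(B,m \right)} = 59 + B$ ($u{\left(B,m \right)} = B + 59 = 59 + B$)
$\left(\frac{f{\left(-30,21 \right)}}{1289} + \frac{615}{499}\right) - u{\left(55,-24 \right)} = \left(\frac{21}{1289} + \frac{615}{499}\right) - \left(59 + 55\right) = \left(21 \cdot \frac{1}{1289} + 615 \cdot \frac{1}{499}\right) - 114 = \left(\frac{21}{1289} + \frac{615}{499}\right) - 114 = \frac{803214}{643211} - 114 = - \frac{72522840}{643211}$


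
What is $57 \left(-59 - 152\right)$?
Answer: $-12027$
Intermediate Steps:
$57 \left(-59 - 152\right) = 57 \left(-211\right) = -12027$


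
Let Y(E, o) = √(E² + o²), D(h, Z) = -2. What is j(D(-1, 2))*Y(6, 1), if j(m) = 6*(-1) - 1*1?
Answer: -7*√37 ≈ -42.579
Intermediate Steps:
j(m) = -7 (j(m) = -6 - 1 = -7)
j(D(-1, 2))*Y(6, 1) = -7*√(6² + 1²) = -7*√(36 + 1) = -7*√37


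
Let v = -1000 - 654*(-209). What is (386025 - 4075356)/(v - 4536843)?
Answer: 3689331/4401157 ≈ 0.83826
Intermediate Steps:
v = 135686 (v = -1000 + 136686 = 135686)
(386025 - 4075356)/(v - 4536843) = (386025 - 4075356)/(135686 - 4536843) = -3689331/(-4401157) = -3689331*(-1/4401157) = 3689331/4401157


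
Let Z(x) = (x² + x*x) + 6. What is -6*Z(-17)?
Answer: -3504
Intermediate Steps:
Z(x) = 6 + 2*x² (Z(x) = (x² + x²) + 6 = 2*x² + 6 = 6 + 2*x²)
-6*Z(-17) = -6*(6 + 2*(-17)²) = -6*(6 + 2*289) = -6*(6 + 578) = -6*584 = -3504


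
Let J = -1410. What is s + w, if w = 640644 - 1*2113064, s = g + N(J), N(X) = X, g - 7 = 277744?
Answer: -1196079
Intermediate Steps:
g = 277751 (g = 7 + 277744 = 277751)
s = 276341 (s = 277751 - 1410 = 276341)
w = -1472420 (w = 640644 - 2113064 = -1472420)
s + w = 276341 - 1472420 = -1196079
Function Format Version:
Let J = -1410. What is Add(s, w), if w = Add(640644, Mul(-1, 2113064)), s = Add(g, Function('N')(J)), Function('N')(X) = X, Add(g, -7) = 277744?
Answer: -1196079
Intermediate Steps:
g = 277751 (g = Add(7, 277744) = 277751)
s = 276341 (s = Add(277751, -1410) = 276341)
w = -1472420 (w = Add(640644, -2113064) = -1472420)
Add(s, w) = Add(276341, -1472420) = -1196079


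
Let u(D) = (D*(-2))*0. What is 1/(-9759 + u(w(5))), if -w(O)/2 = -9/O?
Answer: -1/9759 ≈ -0.00010247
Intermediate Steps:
w(O) = 18/O (w(O) = -(-18)/O = 18/O)
u(D) = 0 (u(D) = -2*D*0 = 0)
1/(-9759 + u(w(5))) = 1/(-9759 + 0) = 1/(-9759) = -1/9759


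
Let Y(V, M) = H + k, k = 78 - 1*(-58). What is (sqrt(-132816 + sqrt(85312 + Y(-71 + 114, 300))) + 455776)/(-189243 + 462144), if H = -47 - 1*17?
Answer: 455776/272901 + sqrt(-132816 + 2*sqrt(21346))/272901 ≈ 1.6701 + 0.001334*I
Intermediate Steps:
k = 136 (k = 78 + 58 = 136)
H = -64 (H = -47 - 17 = -64)
Y(V, M) = 72 (Y(V, M) = -64 + 136 = 72)
(sqrt(-132816 + sqrt(85312 + Y(-71 + 114, 300))) + 455776)/(-189243 + 462144) = (sqrt(-132816 + sqrt(85312 + 72)) + 455776)/(-189243 + 462144) = (sqrt(-132816 + sqrt(85384)) + 455776)/272901 = (sqrt(-132816 + 2*sqrt(21346)) + 455776)*(1/272901) = (455776 + sqrt(-132816 + 2*sqrt(21346)))*(1/272901) = 455776/272901 + sqrt(-132816 + 2*sqrt(21346))/272901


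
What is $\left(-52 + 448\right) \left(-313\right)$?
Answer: $-123948$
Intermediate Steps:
$\left(-52 + 448\right) \left(-313\right) = 396 \left(-313\right) = -123948$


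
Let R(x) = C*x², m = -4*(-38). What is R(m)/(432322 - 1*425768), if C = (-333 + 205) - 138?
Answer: -3072832/3277 ≈ -937.70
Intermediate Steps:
C = -266 (C = -128 - 138 = -266)
m = 152
R(x) = -266*x²
R(m)/(432322 - 1*425768) = (-266*152²)/(432322 - 1*425768) = (-266*23104)/(432322 - 425768) = -6145664/6554 = -6145664*1/6554 = -3072832/3277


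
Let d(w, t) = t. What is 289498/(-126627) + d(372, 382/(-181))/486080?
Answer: -12735110685277/5570352120480 ≈ -2.2862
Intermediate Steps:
289498/(-126627) + d(372, 382/(-181))/486080 = 289498/(-126627) + (382/(-181))/486080 = 289498*(-1/126627) + (382*(-1/181))*(1/486080) = -289498/126627 - 382/181*1/486080 = -289498/126627 - 191/43990240 = -12735110685277/5570352120480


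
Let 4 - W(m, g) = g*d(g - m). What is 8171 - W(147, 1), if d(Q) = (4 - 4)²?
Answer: 8167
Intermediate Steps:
d(Q) = 0 (d(Q) = 0² = 0)
W(m, g) = 4 (W(m, g) = 4 - g*0 = 4 - 1*0 = 4 + 0 = 4)
8171 - W(147, 1) = 8171 - 1*4 = 8171 - 4 = 8167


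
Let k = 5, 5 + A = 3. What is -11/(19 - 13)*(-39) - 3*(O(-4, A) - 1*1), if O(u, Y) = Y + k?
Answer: 131/2 ≈ 65.500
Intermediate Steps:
A = -2 (A = -5 + 3 = -2)
O(u, Y) = 5 + Y (O(u, Y) = Y + 5 = 5 + Y)
-11/(19 - 13)*(-39) - 3*(O(-4, A) - 1*1) = -11/(19 - 13)*(-39) - 3*((5 - 2) - 1*1) = -11/6*(-39) - 3*(3 - 1) = -11*1/6*(-39) - 3*2 = -11/6*(-39) - 6 = 143/2 - 6 = 131/2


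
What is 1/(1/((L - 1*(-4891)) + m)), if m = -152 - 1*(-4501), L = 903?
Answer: 10143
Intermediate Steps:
m = 4349 (m = -152 + 4501 = 4349)
1/(1/((L - 1*(-4891)) + m)) = 1/(1/((903 - 1*(-4891)) + 4349)) = 1/(1/((903 + 4891) + 4349)) = 1/(1/(5794 + 4349)) = 1/(1/10143) = 10143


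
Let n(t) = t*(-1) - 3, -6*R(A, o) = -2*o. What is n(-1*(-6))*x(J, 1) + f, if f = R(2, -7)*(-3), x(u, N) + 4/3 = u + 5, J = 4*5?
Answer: -206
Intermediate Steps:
R(A, o) = o/3 (R(A, o) = -(-1)*o/3 = o/3)
n(t) = -3 - t (n(t) = -t - 3 = -3 - t)
J = 20
x(u, N) = 11/3 + u (x(u, N) = -4/3 + (u + 5) = -4/3 + (5 + u) = 11/3 + u)
f = 7 (f = ((⅓)*(-7))*(-3) = -7/3*(-3) = 7)
n(-1*(-6))*x(J, 1) + f = (-3 - (-1)*(-6))*(11/3 + 20) + 7 = (-3 - 1*6)*(71/3) + 7 = (-3 - 6)*(71/3) + 7 = -9*71/3 + 7 = -213 + 7 = -206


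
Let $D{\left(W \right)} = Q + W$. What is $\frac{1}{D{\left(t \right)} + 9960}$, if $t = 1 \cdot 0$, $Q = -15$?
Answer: $\frac{1}{9945} \approx 0.00010055$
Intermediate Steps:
$t = 0$
$D{\left(W \right)} = -15 + W$
$\frac{1}{D{\left(t \right)} + 9960} = \frac{1}{\left(-15 + 0\right) + 9960} = \frac{1}{-15 + 9960} = \frac{1}{9945}$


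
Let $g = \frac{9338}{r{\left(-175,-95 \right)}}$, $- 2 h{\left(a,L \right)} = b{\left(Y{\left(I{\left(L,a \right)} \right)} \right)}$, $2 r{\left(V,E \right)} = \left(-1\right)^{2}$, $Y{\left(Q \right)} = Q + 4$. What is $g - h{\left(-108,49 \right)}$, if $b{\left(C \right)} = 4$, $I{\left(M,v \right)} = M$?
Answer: $18678$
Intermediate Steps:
$Y{\left(Q \right)} = 4 + Q$
$r{\left(V,E \right)} = \frac{1}{2}$ ($r{\left(V,E \right)} = \frac{\left(-1\right)^{2}}{2} = \frac{1}{2} \cdot 1 = \frac{1}{2}$)
$h{\left(a,L \right)} = -2$ ($h{\left(a,L \right)} = \left(- \frac{1}{2}\right) 4 = -2$)
$g = 18676$ ($g = 9338 \frac{1}{\frac{1}{2}} = 9338 \cdot 2 = 18676$)
$g - h{\left(-108,49 \right)} = 18676 - -2 = 18676 + 2 = 18678$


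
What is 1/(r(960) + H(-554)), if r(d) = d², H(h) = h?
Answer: 1/921046 ≈ 1.0857e-6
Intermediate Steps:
1/(r(960) + H(-554)) = 1/(960² - 554) = 1/(921600 - 554) = 1/921046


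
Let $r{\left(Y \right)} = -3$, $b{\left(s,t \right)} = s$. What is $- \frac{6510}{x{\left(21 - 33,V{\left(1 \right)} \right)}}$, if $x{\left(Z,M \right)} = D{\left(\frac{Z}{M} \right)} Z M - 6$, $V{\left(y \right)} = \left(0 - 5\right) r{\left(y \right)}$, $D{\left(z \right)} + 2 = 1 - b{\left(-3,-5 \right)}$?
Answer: $\frac{1085}{61} \approx 17.787$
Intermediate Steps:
$D{\left(z \right)} = 2$ ($D{\left(z \right)} = -2 + \left(1 - -3\right) = -2 + \left(1 + 3\right) = -2 + 4 = 2$)
$V{\left(y \right)} = 15$ ($V{\left(y \right)} = \left(0 - 5\right) \left(-3\right) = \left(-5\right) \left(-3\right) = 15$)
$x{\left(Z,M \right)} = -6 + 2 M Z$ ($x{\left(Z,M \right)} = 2 Z M - 6 = 2 M Z - 6 = -6 + 2 M Z$)
$- \frac{6510}{x{\left(21 - 33,V{\left(1 \right)} \right)}} = - \frac{6510}{-6 + 2 \cdot 15 \left(21 - 33\right)} = - \frac{6510}{-6 + 2 \cdot 15 \left(-12\right)} = - \frac{6510}{-6 - 360} = - \frac{6510}{-366} = \left(-6510\right) \left(- \frac{1}{366}\right) = \frac{1085}{61}$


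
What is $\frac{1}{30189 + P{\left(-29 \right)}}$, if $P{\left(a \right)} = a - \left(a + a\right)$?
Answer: $\frac{1}{30218} \approx 3.3093 \cdot 10^{-5}$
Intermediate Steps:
$P{\left(a \right)} = - a$ ($P{\left(a \right)} = a - 2 a = - a$)
$\frac{1}{30189 + P{\left(-29 \right)}} = \frac{1}{30189 - -29} = \frac{1}{30189 + 29} = \frac{1}{30218}$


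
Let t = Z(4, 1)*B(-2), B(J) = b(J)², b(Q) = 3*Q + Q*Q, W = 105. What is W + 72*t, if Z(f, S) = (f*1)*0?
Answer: 105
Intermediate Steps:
b(Q) = Q² + 3*Q (b(Q) = 3*Q + Q² = Q² + 3*Q)
Z(f, S) = 0 (Z(f, S) = f*0 = 0)
B(J) = J²*(3 + J)² (B(J) = (J*(3 + J))² = J²*(3 + J)²)
t = 0 (t = 0*((-2)²*(3 - 2)²) = 0*(4*1²) = 0*(4*1) = 0*4 = 0)
W + 72*t = 105 + 72*0 = 105 + 0 = 105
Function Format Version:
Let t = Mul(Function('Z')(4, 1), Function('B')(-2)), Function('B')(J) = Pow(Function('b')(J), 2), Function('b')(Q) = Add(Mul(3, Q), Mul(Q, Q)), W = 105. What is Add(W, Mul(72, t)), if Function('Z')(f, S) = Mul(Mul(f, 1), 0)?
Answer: 105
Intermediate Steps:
Function('b')(Q) = Add(Pow(Q, 2), Mul(3, Q)) (Function('b')(Q) = Add(Mul(3, Q), Pow(Q, 2)) = Add(Pow(Q, 2), Mul(3, Q)))
Function('Z')(f, S) = 0 (Function('Z')(f, S) = Mul(f, 0) = 0)
Function('B')(J) = Mul(Pow(J, 2), Pow(Add(3, J), 2)) (Function('B')(J) = Pow(Mul(J, Add(3, J)), 2) = Mul(Pow(J, 2), Pow(Add(3, J), 2)))
t = 0 (t = Mul(0, Mul(Pow(-2, 2), Pow(Add(3, -2), 2))) = Mul(0, Mul(4, Pow(1, 2))) = Mul(0, Mul(4, 1)) = Mul(0, 4) = 0)
Add(W, Mul(72, t)) = Add(105, Mul(72, 0)) = Add(105, 0) = 105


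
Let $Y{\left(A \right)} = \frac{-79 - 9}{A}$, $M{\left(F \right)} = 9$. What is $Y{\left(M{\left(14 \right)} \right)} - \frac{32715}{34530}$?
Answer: $- \frac{222205}{20718} \approx -10.725$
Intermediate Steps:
$Y{\left(A \right)} = - \frac{88}{A}$
$Y{\left(M{\left(14 \right)} \right)} - \frac{32715}{34530} = - \frac{88}{9} - \frac{32715}{34530} = \left(-88\right) \frac{1}{9} - 32715 \cdot \frac{1}{34530} = - \frac{88}{9} - \frac{2181}{2302} = - \frac{222205}{20718}$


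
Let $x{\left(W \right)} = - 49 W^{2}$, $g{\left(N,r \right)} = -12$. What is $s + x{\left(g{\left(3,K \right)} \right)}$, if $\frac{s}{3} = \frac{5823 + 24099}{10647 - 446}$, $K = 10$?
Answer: $- \frac{71888490}{10201} \approx -7047.2$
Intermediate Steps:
$s = \frac{89766}{10201}$ ($s = 3 \frac{5823 + 24099}{10647 - 446} = 3 \cdot \frac{29922}{10201} = \frac{89766}{10201} \approx 8.7997$)
$s + x{\left(g{\left(3,K \right)} \right)} = \frac{89766}{10201} - 49 \left(-12\right)^{2} = \frac{89766}{10201} - 7056 = - \frac{71888490}{10201}$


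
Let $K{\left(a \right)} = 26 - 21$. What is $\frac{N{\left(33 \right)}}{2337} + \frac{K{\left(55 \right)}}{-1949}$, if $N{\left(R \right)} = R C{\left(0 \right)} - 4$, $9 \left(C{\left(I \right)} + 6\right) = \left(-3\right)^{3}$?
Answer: $- \frac{598334}{4554813} \approx -0.13136$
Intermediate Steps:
$C{\left(I \right)} = -9$ ($C{\left(I \right)} = -6 + \frac{\left(-3\right)^{3}}{9} = -6 + \frac{1}{9} \left(-27\right) = -6 - 3 = -9$)
$K{\left(a \right)} = 5$
$N{\left(R \right)} = -4 - 9 R$ ($N{\left(R \right)} = R \left(-9\right) - 4 = - 9 R - 4 = -4 - 9 R$)
$\frac{N{\left(33 \right)}}{2337} + \frac{K{\left(55 \right)}}{-1949} = \frac{-4 - 297}{2337} + \frac{5}{-1949} = \left(-4 - 297\right) \frac{1}{2337} + 5 \left(- \frac{1}{1949}\right) = \left(-301\right) \frac{1}{2337} - \frac{5}{1949} = - \frac{301}{2337} - \frac{5}{1949} = - \frac{598334}{4554813}$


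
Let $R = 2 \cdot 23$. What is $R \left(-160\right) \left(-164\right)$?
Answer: $1207040$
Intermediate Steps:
$R = 46$
$R \left(-160\right) \left(-164\right) = 46 \left(-160\right) \left(-164\right) = \left(-7360\right) \left(-164\right) = 1207040$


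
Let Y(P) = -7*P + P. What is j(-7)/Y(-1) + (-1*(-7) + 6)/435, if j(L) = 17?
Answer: 2491/870 ≈ 2.8632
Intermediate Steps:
Y(P) = -6*P
j(-7)/Y(-1) + (-1*(-7) + 6)/435 = 17/((-6*(-1))) + (-1*(-7) + 6)/435 = 17/6 + (7 + 6)*(1/435) = 17*(⅙) + 13*(1/435) = 17/6 + 13/435 = 2491/870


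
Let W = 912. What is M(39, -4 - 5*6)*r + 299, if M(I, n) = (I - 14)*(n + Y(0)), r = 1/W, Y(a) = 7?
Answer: 90671/304 ≈ 298.26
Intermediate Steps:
r = 1/912 ≈ 0.0010965
M(I, n) = (-14 + I)*(7 + n) (M(I, n) = (I - 14)*(n + 7) = (-14 + I)*(7 + n))
M(39, -4 - 5*6)*r + 299 = (-98 - 14*(-4 - 5*6) + 7*39 + 39*(-4 - 5*6))*(1/912) + 299 = (-98 - 14*(-4 - 30) + 273 + 39*(-4 - 30))*(1/912) + 299 = (-98 - 14*(-34) + 273 + 39*(-34))*(1/912) + 299 = (-98 + 476 + 273 - 1326)*(1/912) + 299 = -675*1/912 + 299 = -225/304 + 299 = 90671/304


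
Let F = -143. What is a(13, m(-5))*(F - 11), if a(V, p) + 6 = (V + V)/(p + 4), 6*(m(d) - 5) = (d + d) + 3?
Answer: 19404/47 ≈ 412.85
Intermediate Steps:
m(d) = 11/2 + d/3 (m(d) = 5 + ((d + d) + 3)/6 = 5 + (2*d + 3)/6 = 5 + (3 + 2*d)/6 = 5 + (½ + d/3) = 11/2 + d/3)
a(V, p) = -6 + 2*V/(4 + p) (a(V, p) = -6 + (V + V)/(p + 4) = -6 + (2*V)/(4 + p) = -6 + 2*V/(4 + p))
a(13, m(-5))*(F - 11) = (2*(-12 + 13 - 3*(11/2 + (⅓)*(-5)))/(4 + (11/2 + (⅓)*(-5))))*(-143 - 11) = (2*(-12 + 13 - 3*(11/2 - 5/3))/(4 + (11/2 - 5/3)))*(-154) = (2*(-12 + 13 - 3*23/6)/(4 + 23/6))*(-154) = (2*(-12 + 13 - 23/2)/(47/6))*(-154) = (2*(6/47)*(-21/2))*(-154) = -126/47*(-154) = 19404/47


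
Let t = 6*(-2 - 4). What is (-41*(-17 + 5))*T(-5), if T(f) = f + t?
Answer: -20172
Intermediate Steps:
t = -36 (t = 6*(-6) = -36)
T(f) = -36 + f (T(f) = f - 36 = -36 + f)
(-41*(-17 + 5))*T(-5) = (-41*(-17 + 5))*(-36 - 5) = -41*(-12)*(-41) = 492*(-41) = -20172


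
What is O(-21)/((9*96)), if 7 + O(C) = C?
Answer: -7/216 ≈ -0.032407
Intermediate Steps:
O(C) = -7 + C
O(-21)/((9*96)) = (-7 - 21)/((9*96)) = -28/864 = -28*1/864 = -7/216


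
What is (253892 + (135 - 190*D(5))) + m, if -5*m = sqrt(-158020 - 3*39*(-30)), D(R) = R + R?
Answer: 252127 - I*sqrt(154510)/5 ≈ 2.5213e+5 - 78.615*I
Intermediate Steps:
D(R) = 2*R
m = -I*sqrt(154510)/5 (m = -sqrt(-158020 - 3*39*(-30))/5 = -sqrt(-158020 - 117*(-30))/5 = -sqrt(-158020 + 3510)/5 = -I*sqrt(154510)/5 ≈ -78.615*I)
(253892 + (135 - 190*D(5))) + m = (253892 + (135 - 380*5)) - I*sqrt(154510)/5 = (253892 + (135 - 190*10)) - I*sqrt(154510)/5 = (253892 + (135 - 1900)) - I*sqrt(154510)/5 = (253892 - 1765) - I*sqrt(154510)/5 = 252127 - I*sqrt(154510)/5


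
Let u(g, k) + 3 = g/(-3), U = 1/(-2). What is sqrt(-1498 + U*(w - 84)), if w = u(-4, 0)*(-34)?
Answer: I*sqrt(13359)/3 ≈ 38.527*I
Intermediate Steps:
U = -1/2 ≈ -0.50000
u(g, k) = -3 - g/3 (u(g, k) = -3 + g/(-3) = -3 + g*(-1/3) = -3 - g/3)
w = 170/3 (w = (-3 - 1/3*(-4))*(-34) = (-3 + 4/3)*(-34) = -5/3*(-34) = 170/3 ≈ 56.667)
sqrt(-1498 + U*(w - 84)) = sqrt(-1498 - (170/3 - 84)/2) = sqrt(-1498 - 1/2*(-82/3)) = sqrt(-1498 + 41/3) = sqrt(-4453/3) = I*sqrt(13359)/3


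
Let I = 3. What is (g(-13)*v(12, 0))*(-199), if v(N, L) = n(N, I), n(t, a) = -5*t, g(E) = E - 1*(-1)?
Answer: -143280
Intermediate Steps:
g(E) = 1 + E (g(E) = E + 1 = 1 + E)
v(N, L) = -5*N
(g(-13)*v(12, 0))*(-199) = ((1 - 13)*(-5*12))*(-199) = -12*(-60)*(-199) = 720*(-199) = -143280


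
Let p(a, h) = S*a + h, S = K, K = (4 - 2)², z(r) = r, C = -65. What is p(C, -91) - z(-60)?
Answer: -291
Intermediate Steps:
K = 4 (K = 2² = 4)
S = 4
p(a, h) = h + 4*a (p(a, h) = 4*a + h = h + 4*a)
p(C, -91) - z(-60) = (-91 + 4*(-65)) - 1*(-60) = (-91 - 260) + 60 = -351 + 60 = -291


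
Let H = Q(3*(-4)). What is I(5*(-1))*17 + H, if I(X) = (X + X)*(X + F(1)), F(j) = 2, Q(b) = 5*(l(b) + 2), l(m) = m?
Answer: 460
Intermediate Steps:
Q(b) = 10 + 5*b (Q(b) = 5*(b + 2) = 5*(2 + b) = 10 + 5*b)
H = -50 (H = 10 + 5*(3*(-4)) = 10 + 5*(-12) = 10 - 60 = -50)
I(X) = 2*X*(2 + X) (I(X) = (X + X)*(X + 2) = (2*X)*(2 + X) = 2*X*(2 + X))
I(5*(-1))*17 + H = (2*(5*(-1))*(2 + 5*(-1)))*17 - 50 = (2*(-5)*(2 - 5))*17 - 50 = (2*(-5)*(-3))*17 - 50 = 30*17 - 50 = 510 - 50 = 460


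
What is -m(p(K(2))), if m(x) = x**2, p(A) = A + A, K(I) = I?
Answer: -16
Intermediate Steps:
p(A) = 2*A
-m(p(K(2))) = -(2*2)**2 = -1*4**2 = -1*16 = -16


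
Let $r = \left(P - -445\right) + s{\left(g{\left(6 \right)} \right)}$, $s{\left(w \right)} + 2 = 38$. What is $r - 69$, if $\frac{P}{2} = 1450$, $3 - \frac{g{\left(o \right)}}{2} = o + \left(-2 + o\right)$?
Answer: $3312$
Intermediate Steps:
$g{\left(o \right)} = 10 - 4 o$ ($g{\left(o \right)} = 6 - 2 \left(o + \left(-2 + o\right)\right) = 6 - 2 \left(-2 + 2 o\right) = 6 - \left(-4 + 4 o\right) = 10 - 4 o$)
$s{\left(w \right)} = 36$ ($s{\left(w \right)} = -2 + 38 = 36$)
$P = 2900$ ($P = 2 \cdot 1450 = 2900$)
$r = 3381$ ($r = \left(2900 - -445\right) + 36 = \left(2900 + 445\right) + 36 = 3345 + 36 = 3381$)
$r - 69 = 3381 - 69 = 3312$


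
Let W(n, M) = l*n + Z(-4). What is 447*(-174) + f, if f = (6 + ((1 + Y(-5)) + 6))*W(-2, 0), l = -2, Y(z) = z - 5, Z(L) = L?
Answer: -77778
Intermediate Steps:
Y(z) = -5 + z
W(n, M) = -4 - 2*n (W(n, M) = -2*n - 4 = -4 - 2*n)
f = 0 (f = (6 + ((1 + (-5 - 5)) + 6))*(-4 - 2*(-2)) = (6 + ((1 - 10) + 6))*(-4 + 4) = (6 + (-9 + 6))*0 = (6 - 3)*0 = 3*0 = 0)
447*(-174) + f = 447*(-174) + 0 = -77778 + 0 = -77778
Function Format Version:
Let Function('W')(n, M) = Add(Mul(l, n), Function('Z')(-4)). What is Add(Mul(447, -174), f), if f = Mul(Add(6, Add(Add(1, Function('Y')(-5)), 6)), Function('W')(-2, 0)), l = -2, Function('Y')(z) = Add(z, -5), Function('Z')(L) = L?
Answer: -77778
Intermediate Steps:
Function('Y')(z) = Add(-5, z)
Function('W')(n, M) = Add(-4, Mul(-2, n)) (Function('W')(n, M) = Add(Mul(-2, n), -4) = Add(-4, Mul(-2, n)))
f = 0 (f = Mul(Add(6, Add(Add(1, Add(-5, -5)), 6)), Add(-4, Mul(-2, -2))) = Mul(Add(6, Add(Add(1, -10), 6)), Add(-4, 4)) = Mul(Add(6, Add(-9, 6)), 0) = Mul(Add(6, -3), 0) = Mul(3, 0) = 0)
Add(Mul(447, -174), f) = Add(Mul(447, -174), 0) = Add(-77778, 0) = -77778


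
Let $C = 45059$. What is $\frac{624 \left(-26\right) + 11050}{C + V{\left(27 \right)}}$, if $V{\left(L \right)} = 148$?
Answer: $- \frac{5174}{45207} \approx -0.11445$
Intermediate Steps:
$\frac{624 \left(-26\right) + 11050}{C + V{\left(27 \right)}} = \frac{624 \left(-26\right) + 11050}{45059 + 148} = \frac{-16224 + 11050}{45207} = \left(-5174\right) \frac{1}{45207} = - \frac{5174}{45207}$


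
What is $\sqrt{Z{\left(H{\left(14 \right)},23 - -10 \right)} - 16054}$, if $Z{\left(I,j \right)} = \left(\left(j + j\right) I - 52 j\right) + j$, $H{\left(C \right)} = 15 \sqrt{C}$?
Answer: $\sqrt{-17737 + 990 \sqrt{14}} \approx 118.46 i$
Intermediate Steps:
$Z{\left(I,j \right)} = - 51 j + 2 I j$ ($Z{\left(I,j \right)} = \left(2 j I - 52 j\right) + j = \left(2 I j - 52 j\right) + j = \left(- 52 j + 2 I j\right) + j = - 51 j + 2 I j$)
$\sqrt{Z{\left(H{\left(14 \right)},23 - -10 \right)} - 16054} = \sqrt{\left(23 - -10\right) \left(-51 + 2 \cdot 15 \sqrt{14}\right) - 16054} = \sqrt{\left(23 + 10\right) \left(-51 + 30 \sqrt{14}\right) - 16054} = \sqrt{33 \left(-51 + 30 \sqrt{14}\right) - 16054} = \sqrt{\left(-1683 + 990 \sqrt{14}\right) - 16054} = \sqrt{-17737 + 990 \sqrt{14}}$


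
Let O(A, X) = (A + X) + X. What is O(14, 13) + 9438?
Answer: 9478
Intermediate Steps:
O(A, X) = A + 2*X
O(14, 13) + 9438 = (14 + 2*13) + 9438 = (14 + 26) + 9438 = 40 + 9438 = 9478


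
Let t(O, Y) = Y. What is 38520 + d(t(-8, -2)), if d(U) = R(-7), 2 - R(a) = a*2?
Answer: 38536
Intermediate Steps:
R(a) = 2 - 2*a (R(a) = 2 - a*2 = 2 - 2*a)
d(U) = 16 (d(U) = 2 - 2*(-7) = 2 + 14 = 16)
38520 + d(t(-8, -2)) = 38520 + 16 = 38536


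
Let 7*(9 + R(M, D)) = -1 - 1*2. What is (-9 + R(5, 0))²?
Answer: 16641/49 ≈ 339.61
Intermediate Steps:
R(M, D) = -66/7 (R(M, D) = -9 + (-1 - 1*2)/7 = -9 + (-1 - 2)/7 = -9 + (⅐)*(-3) = -9 - 3/7 = -66/7)
(-9 + R(5, 0))² = (-9 - 66/7)² = (-129/7)² = 16641/49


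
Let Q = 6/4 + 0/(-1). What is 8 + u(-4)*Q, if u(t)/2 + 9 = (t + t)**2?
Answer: 173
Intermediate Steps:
Q = 3/2 (Q = 6*(1/4) + 0*(-1) = 3/2 + 0 = 3/2 ≈ 1.5000)
u(t) = -18 + 8*t**2 (u(t) = -18 + 2*(t + t)**2 = -18 + 2*(2*t)**2 = -18 + 2*(4*t**2) = -18 + 8*t**2)
8 + u(-4)*Q = 8 + (-18 + 8*(-4)**2)*(3/2) = 8 + (-18 + 8*16)*(3/2) = 8 + (-18 + 128)*(3/2) = 8 + 110*(3/2) = 8 + 165 = 173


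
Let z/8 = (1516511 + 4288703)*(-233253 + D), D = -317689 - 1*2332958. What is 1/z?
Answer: -1/133933253236800 ≈ -7.4664e-15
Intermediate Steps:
D = -2650647 (D = -317689 - 2332958 = -2650647)
z = -133933253236800 (z = 8*((1516511 + 4288703)*(-233253 - 2650647)) = 8*(5805214*(-2883900)) = 8*(-16741656654600) = -133933253236800)
1/z = 1/(-133933253236800) = -1/133933253236800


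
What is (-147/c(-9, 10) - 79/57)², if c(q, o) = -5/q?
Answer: 5746549636/81225 ≈ 70749.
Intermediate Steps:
(-147/c(-9, 10) - 79/57)² = (-147/((-5/(-9))) - 79/57)² = (-147/((-5*(-⅑))) - 79*1/57)² = (-147/5/9 - 79/57)² = (-147*9/5 - 79/57)² = (-1323/5 - 79/57)² = (-75806/285)² = 5746549636/81225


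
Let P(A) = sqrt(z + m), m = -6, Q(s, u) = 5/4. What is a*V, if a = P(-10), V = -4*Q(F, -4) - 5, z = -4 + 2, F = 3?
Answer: -20*I*sqrt(2) ≈ -28.284*I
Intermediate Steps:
Q(s, u) = 5/4 (Q(s, u) = 5*(1/4) = 5/4)
z = -2
V = -10 (V = -4*5/4 - 5 = -5 - 5 = -10)
P(A) = 2*I*sqrt(2) (P(A) = sqrt(-2 - 6) = sqrt(-8) = 2*I*sqrt(2))
a = 2*I*sqrt(2) ≈ 2.8284*I
a*V = (2*I*sqrt(2))*(-10) = -20*I*sqrt(2)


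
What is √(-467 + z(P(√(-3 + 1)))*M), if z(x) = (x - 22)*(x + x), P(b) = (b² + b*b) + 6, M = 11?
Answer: I*√1347 ≈ 36.701*I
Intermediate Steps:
P(b) = 6 + 2*b² (P(b) = (b² + b²) + 6 = 2*b² + 6 = 6 + 2*b²)
z(x) = 2*x*(-22 + x) (z(x) = (-22 + x)*(2*x) = 2*x*(-22 + x))
√(-467 + z(P(√(-3 + 1)))*M) = √(-467 + (2*(6 + 2*(√(-3 + 1))²)*(-22 + (6 + 2*(√(-3 + 1))²)))*11) = √(-467 + (2*(6 + 2*(√(-2))²)*(-22 + (6 + 2*(√(-2))²)))*11) = √(-467 + (2*(6 + 2*(I*√2)²)*(-22 + (6 + 2*(I*√2)²)))*11) = √(-467 + (2*(6 + 2*(-2))*(-22 + (6 + 2*(-2))))*11) = √(-467 + (2*(6 - 4)*(-22 + (6 - 4)))*11) = √(-467 + (2*2*(-22 + 2))*11) = √(-467 + (2*2*(-20))*11) = √(-467 - 80*11) = √(-467 - 880) = √(-1347) = I*√1347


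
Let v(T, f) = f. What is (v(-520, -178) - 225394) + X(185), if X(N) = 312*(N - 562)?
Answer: -343196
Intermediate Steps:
X(N) = -175344 + 312*N (X(N) = 312*(-562 + N) = -175344 + 312*N)
(v(-520, -178) - 225394) + X(185) = (-178 - 225394) + (-175344 + 312*185) = -225572 + (-175344 + 57720) = -225572 - 117624 = -343196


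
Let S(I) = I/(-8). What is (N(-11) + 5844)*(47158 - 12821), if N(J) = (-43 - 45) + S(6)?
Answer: 790472077/4 ≈ 1.9762e+8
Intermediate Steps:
S(I) = -I/8 (S(I) = I*(-⅛) = -I/8)
N(J) = -355/4 (N(J) = (-43 - 45) - ⅛*6 = -88 - ¾ = -355/4)
(N(-11) + 5844)*(47158 - 12821) = (-355/4 + 5844)*(47158 - 12821) = (23021/4)*34337 = 790472077/4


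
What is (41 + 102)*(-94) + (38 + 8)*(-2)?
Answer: -13534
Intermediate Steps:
(41 + 102)*(-94) + (38 + 8)*(-2) = 143*(-94) + 46*(-2) = -13442 - 92 = -13534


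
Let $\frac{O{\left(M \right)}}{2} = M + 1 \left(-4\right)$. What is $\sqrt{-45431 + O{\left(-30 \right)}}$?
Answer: $i \sqrt{45499} \approx 213.3 i$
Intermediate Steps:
$O{\left(M \right)} = -8 + 2 M$ ($O{\left(M \right)} = 2 \left(M + 1 \left(-4\right)\right) = 2 \left(M - 4\right) = 2 \left(-4 + M\right) = -8 + 2 M$)
$\sqrt{-45431 + O{\left(-30 \right)}} = \sqrt{-45431 + \left(-8 + 2 \left(-30\right)\right)} = \sqrt{-45431 - 68} = \sqrt{-45499} = i \sqrt{45499}$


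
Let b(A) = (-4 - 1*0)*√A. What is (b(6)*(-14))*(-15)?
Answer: -840*√6 ≈ -2057.6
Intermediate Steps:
b(A) = -4*√A (b(A) = (-4 + 0)*√A = -4*√A)
(b(6)*(-14))*(-15) = (-4*√6*(-14))*(-15) = (56*√6)*(-15) = -840*√6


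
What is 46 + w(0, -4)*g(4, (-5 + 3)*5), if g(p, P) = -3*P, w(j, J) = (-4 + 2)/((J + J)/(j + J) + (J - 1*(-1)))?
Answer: 106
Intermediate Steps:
w(j, J) = -2/(1 + J + 2*J/(J + j)) (w(j, J) = -2/((2*J)/(J + j) + (J + 1)) = -2/(2*J/(J + j) + (1 + J)) = -2/(1 + J + 2*J/(J + j)))
46 + w(0, -4)*g(4, (-5 + 3)*5) = 46 + (2*(-1*(-4) - 1*0)/(0 + (-4)² + 3*(-4) - 4*0))*(-3*(-5 + 3)*5) = 46 + (2*(4 + 0)/(0 + 16 - 12 + 0))*(-(-6)*5) = 46 + (2*4/4)*(-3*(-10)) = 46 + (2*(¼)*4)*30 = 46 + 2*30 = 46 + 60 = 106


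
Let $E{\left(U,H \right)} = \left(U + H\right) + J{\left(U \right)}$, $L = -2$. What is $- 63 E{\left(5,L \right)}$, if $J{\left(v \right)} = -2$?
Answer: $-63$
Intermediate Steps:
$E{\left(U,H \right)} = -2 + H + U$ ($E{\left(U,H \right)} = \left(U + H\right) - 2 = \left(H + U\right) - 2 = -2 + H + U$)
$- 63 E{\left(5,L \right)} = - 63 \left(-2 - 2 + 5\right) = \left(-63\right) 1 = -63$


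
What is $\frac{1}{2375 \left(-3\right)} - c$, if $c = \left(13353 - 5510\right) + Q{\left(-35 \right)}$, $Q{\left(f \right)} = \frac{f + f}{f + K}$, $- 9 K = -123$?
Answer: $- \frac{1788952157}{228000} \approx -7846.3$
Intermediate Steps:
$K = \frac{41}{3}$ ($K = \left(- \frac{1}{9}\right) \left(-123\right) = \frac{41}{3} \approx 13.667$)
$Q{\left(f \right)} = \frac{2 f}{\frac{41}{3} + f}$ ($Q{\left(f \right)} = \frac{f + f}{f + \frac{41}{3}} = \frac{2 f}{\frac{41}{3} + f}$)
$c = \frac{251081}{32}$ ($c = \left(13353 - 5510\right) + 6 \left(-35\right) \frac{1}{41 + 3 \left(-35\right)} = 7843 + 6 \left(-35\right) \frac{1}{41 - 105} = 7843 + 6 \left(-35\right) \frac{1}{-64} = 7843 + 6 \left(-35\right) \left(- \frac{1}{64}\right) = 7843 + \frac{105}{32} = \frac{251081}{32} \approx 7846.3$)
$\frac{1}{2375 \left(-3\right)} - c = \frac{1}{2375 \left(-3\right)} - \frac{251081}{32} = \frac{1}{-7125} - \frac{251081}{32} = - \frac{1}{7125} - \frac{251081}{32} = - \frac{1788952157}{228000}$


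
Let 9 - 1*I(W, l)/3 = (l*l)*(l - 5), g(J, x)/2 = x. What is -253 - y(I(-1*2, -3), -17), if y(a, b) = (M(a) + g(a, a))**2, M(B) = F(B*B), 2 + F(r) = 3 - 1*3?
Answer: -234509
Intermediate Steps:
F(r) = -2 (F(r) = -2 + (3 - 1*3) = -2 + (3 - 3) = -2 + 0 = -2)
M(B) = -2
g(J, x) = 2*x
I(W, l) = 27 - 3*l**2*(-5 + l) (I(W, l) = 27 - 3*l*l*(l - 5) = 27 - 3*l**2*(-5 + l))
y(a, b) = (-2 + 2*a)**2
-253 - y(I(-1*2, -3), -17) = -253 - 4*(-1 + (27 - 3*(-3)**3 + 15*(-3)**2))**2 = -253 - 4*(-1 + (27 - 3*(-27) + 15*9))**2 = -253 - 4*(-1 + (27 + 81 + 135))**2 = -253 - 4*(-1 + 243)**2 = -253 - 4*242**2 = -253 - 4*58564 = -253 - 1*234256 = -253 - 234256 = -234509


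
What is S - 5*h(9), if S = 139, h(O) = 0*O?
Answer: 139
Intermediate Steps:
h(O) = 0
S - 5*h(9) = 139 - 5*0 = 139 + 0 = 139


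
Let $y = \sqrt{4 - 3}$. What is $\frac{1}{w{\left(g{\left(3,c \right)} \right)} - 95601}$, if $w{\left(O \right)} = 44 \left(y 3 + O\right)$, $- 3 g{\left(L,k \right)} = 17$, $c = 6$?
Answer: $- \frac{3}{287155} \approx -1.0447 \cdot 10^{-5}$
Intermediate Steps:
$g{\left(L,k \right)} = - \frac{17}{3}$ ($g{\left(L,k \right)} = \left(- \frac{1}{3}\right) 17 = - \frac{17}{3}$)
$y = 1$ ($y = \sqrt{1} = 1$)
$w{\left(O \right)} = 132 + 44 O$ ($w{\left(O \right)} = 44 \left(1 \cdot 3 + O\right) = 44 \left(3 + O\right) = 132 + 44 O$)
$\frac{1}{w{\left(g{\left(3,c \right)} \right)} - 95601} = \frac{1}{\left(132 + 44 \left(- \frac{17}{3}\right)\right) - 95601} = \frac{1}{\left(132 - \frac{748}{3}\right) - 95601} = \frac{1}{- \frac{352}{3} - 95601} = \frac{1}{- \frac{287155}{3}} = - \frac{3}{287155}$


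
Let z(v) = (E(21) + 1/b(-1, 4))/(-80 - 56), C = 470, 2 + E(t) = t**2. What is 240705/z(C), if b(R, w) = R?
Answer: -5455980/73 ≈ -74740.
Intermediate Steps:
E(t) = -2 + t**2
z(v) = -219/68 (z(v) = ((-2 + 21**2) + 1/(-1))/(-80 - 56) = ((-2 + 441) - 1)/(-136) = (439 - 1)*(-1/136) = 438*(-1/136) = -219/68)
240705/z(C) = 240705/(-219/68) = 240705*(-68/219) = -5455980/73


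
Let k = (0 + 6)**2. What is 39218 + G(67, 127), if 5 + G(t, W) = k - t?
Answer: 39182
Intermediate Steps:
k = 36 (k = 6**2 = 36)
G(t, W) = 31 - t (G(t, W) = -5 + (36 - t) = 31 - t)
39218 + G(67, 127) = 39218 + (31 - 1*67) = 39218 + (31 - 67) = 39218 - 36 = 39182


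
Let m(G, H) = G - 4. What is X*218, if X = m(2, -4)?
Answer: -436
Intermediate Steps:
m(G, H) = -4 + G
X = -2 (X = -4 + 2 = -2)
X*218 = -2*218 = -436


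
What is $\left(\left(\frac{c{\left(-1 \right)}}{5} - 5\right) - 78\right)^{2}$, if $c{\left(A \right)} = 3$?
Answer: $\frac{169744}{25} \approx 6789.8$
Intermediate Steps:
$\left(\left(\frac{c{\left(-1 \right)}}{5} - 5\right) - 78\right)^{2} = \left(\left(\frac{3}{5} - 5\right) - 78\right)^{2} = \left(- \frac{22}{5} - 78\right)^{2} = \left(- \frac{412}{5}\right)^{2} = \frac{169744}{25}$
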